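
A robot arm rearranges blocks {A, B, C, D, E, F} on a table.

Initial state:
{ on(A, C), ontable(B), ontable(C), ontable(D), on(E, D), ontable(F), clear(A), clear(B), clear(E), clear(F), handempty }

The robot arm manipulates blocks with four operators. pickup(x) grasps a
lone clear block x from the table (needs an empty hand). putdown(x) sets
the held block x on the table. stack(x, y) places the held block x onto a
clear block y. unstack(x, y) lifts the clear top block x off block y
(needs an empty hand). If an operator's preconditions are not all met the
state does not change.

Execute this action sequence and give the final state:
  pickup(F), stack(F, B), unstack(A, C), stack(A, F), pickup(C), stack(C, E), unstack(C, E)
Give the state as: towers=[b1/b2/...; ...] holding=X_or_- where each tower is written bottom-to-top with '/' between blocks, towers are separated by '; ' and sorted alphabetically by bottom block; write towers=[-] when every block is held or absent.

towers=[B/F/A; D/E] holding=C

step 1 (pickup(F)): towers=[B; C/A; D/E] holding=F
step 2 (stack(F, B)): towers=[B/F; C/A; D/E] holding=-
step 3 (unstack(A, C)): towers=[B/F; C; D/E] holding=A
step 4 (stack(A, F)): towers=[B/F/A; C; D/E] holding=-
step 5 (pickup(C)): towers=[B/F/A; D/E] holding=C
step 6 (stack(C, E)): towers=[B/F/A; D/E/C] holding=-
step 7 (unstack(C, E)): towers=[B/F/A; D/E] holding=C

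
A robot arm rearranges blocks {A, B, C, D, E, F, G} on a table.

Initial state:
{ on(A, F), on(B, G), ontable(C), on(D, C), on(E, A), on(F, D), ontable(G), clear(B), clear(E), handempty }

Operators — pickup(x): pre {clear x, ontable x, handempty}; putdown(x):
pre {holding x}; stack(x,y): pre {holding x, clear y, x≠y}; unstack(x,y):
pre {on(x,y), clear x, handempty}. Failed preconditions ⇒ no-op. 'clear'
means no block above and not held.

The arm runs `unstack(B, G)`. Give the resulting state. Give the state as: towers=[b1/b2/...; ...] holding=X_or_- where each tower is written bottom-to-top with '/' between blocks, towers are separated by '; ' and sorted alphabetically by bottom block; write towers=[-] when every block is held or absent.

towers=[C/D/F/A/E; G] holding=B

before: towers=[C/D/F/A/E; G/B] holding=-
pre[unstack(B, G)]: on(B,G) yes, clear(B) yes, handempty yes
all met → apply unstack(B, G)
after:  towers=[C/D/F/A/E; G] holding=B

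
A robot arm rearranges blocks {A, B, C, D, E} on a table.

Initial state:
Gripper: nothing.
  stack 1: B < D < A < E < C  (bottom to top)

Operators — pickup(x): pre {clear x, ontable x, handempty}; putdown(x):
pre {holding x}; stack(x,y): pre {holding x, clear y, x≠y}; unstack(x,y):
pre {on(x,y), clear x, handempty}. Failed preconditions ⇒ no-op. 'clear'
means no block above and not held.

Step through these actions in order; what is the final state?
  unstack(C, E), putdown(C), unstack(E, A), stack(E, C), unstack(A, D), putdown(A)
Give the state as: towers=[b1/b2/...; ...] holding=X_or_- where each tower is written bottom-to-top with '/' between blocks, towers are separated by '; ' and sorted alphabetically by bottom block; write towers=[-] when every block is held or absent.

towers=[A; B/D; C/E] holding=-

step 1 (unstack(C, E)): towers=[B/D/A/E] holding=C
step 2 (putdown(C)): towers=[B/D/A/E; C] holding=-
step 3 (unstack(E, A)): towers=[B/D/A; C] holding=E
step 4 (stack(E, C)): towers=[B/D/A; C/E] holding=-
step 5 (unstack(A, D)): towers=[B/D; C/E] holding=A
step 6 (putdown(A)): towers=[A; B/D; C/E] holding=-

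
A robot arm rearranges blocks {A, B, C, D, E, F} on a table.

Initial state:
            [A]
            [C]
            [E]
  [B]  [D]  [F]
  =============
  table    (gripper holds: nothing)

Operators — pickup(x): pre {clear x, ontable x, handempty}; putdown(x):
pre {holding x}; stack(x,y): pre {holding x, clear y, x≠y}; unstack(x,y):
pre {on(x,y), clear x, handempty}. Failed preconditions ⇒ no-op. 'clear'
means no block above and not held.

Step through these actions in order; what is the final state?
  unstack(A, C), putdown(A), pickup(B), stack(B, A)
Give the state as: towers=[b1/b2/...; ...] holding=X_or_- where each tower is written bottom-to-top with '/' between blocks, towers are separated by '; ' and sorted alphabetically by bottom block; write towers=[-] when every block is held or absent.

towers=[A/B; D; F/E/C] holding=-

step 1 (unstack(A, C)): towers=[B; D; F/E/C] holding=A
step 2 (putdown(A)): towers=[A; B; D; F/E/C] holding=-
step 3 (pickup(B)): towers=[A; D; F/E/C] holding=B
step 4 (stack(B, A)): towers=[A/B; D; F/E/C] holding=-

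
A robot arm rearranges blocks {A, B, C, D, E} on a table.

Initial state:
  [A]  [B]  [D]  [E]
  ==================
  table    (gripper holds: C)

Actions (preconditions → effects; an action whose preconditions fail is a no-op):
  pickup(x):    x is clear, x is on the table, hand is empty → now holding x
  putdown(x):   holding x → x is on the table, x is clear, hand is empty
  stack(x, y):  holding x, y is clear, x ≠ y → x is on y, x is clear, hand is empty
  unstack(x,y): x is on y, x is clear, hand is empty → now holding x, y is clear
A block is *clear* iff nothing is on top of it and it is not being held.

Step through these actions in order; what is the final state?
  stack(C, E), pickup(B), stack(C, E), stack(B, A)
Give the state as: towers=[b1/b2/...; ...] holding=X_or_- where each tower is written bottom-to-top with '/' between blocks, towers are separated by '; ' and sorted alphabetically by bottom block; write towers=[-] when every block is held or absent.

towers=[A/B; D; E/C] holding=-

step 1 (stack(C, E)): towers=[A; B; D; E/C] holding=-
step 2 (pickup(B)): towers=[A; D; E/C] holding=B
step 3 (stack(C, E)) [no-op]: towers=[A; D; E/C] holding=B
step 4 (stack(B, A)): towers=[A/B; D; E/C] holding=-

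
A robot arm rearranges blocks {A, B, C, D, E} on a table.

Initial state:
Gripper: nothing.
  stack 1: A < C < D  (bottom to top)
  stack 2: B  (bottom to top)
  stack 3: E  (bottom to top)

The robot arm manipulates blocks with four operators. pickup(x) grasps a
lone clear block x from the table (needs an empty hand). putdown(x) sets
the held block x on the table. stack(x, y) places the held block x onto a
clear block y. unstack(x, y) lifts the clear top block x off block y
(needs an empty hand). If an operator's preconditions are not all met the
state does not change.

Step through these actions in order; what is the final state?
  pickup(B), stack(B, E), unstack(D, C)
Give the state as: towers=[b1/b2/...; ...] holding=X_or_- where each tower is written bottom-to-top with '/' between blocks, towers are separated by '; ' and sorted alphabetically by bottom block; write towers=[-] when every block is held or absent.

towers=[A/C; E/B] holding=D

step 1 (pickup(B)): towers=[A/C/D; E] holding=B
step 2 (stack(B, E)): towers=[A/C/D; E/B] holding=-
step 3 (unstack(D, C)): towers=[A/C; E/B] holding=D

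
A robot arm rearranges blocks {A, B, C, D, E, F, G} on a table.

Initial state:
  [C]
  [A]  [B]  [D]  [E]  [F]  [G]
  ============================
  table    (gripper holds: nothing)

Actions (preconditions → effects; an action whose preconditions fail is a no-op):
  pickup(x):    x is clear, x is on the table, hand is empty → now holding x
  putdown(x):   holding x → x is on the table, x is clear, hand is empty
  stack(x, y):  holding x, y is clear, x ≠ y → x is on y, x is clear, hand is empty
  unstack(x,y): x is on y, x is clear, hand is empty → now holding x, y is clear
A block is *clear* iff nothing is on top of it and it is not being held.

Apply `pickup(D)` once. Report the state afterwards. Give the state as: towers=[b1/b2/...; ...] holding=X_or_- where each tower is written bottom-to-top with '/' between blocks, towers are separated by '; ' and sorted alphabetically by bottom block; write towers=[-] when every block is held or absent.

before: towers=[A/C; B; D; E; F; G] holding=-
pre[pickup(D)]: clear(D) ok, ontable(D) ok, handempty ok
all met → apply pickup(D)
after:  towers=[A/C; B; E; F; G] holding=D

towers=[A/C; B; E; F; G] holding=D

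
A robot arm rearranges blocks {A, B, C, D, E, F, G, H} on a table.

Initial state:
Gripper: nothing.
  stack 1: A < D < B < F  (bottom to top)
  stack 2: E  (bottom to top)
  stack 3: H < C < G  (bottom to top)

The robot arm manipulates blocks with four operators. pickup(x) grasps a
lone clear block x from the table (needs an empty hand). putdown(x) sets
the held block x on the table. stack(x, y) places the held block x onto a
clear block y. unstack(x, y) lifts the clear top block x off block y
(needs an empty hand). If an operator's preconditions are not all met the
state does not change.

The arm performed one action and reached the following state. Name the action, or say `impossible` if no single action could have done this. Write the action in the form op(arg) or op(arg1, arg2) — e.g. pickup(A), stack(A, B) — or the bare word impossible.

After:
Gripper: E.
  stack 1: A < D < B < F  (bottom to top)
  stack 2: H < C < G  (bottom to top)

pickup(E)

target: towers=[A/D/B/F; H/C/G] holding=E
     unstack(G, C) → towers=[A/D/B/F; E; H/C] holding=G
         pickup(E) → towers=[A/D/B/F; H/C/G] holding=E  ← match
     unstack(F, B) → towers=[A/D/B; E; H/C/G] holding=F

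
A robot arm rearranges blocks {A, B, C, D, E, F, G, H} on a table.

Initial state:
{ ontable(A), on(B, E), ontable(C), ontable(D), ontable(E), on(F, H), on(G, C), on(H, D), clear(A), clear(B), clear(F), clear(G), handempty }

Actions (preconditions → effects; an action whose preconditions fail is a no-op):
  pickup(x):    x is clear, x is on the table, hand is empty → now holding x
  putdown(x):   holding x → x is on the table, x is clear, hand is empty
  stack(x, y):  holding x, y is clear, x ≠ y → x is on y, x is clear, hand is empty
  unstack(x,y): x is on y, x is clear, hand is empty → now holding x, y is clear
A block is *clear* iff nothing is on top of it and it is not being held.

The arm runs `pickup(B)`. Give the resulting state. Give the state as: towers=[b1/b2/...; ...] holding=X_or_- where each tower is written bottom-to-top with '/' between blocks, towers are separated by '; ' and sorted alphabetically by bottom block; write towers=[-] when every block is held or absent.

before: towers=[A; C/G; D/H/F; E/B] holding=-
pre[pickup(B)]: clear(B) ✓, ontable(B) ✗, handempty ✓
ontable(B) unmet → pickup(B) is a no-op
after:  towers=[A; C/G; D/H/F; E/B] holding=-

towers=[A; C/G; D/H/F; E/B] holding=-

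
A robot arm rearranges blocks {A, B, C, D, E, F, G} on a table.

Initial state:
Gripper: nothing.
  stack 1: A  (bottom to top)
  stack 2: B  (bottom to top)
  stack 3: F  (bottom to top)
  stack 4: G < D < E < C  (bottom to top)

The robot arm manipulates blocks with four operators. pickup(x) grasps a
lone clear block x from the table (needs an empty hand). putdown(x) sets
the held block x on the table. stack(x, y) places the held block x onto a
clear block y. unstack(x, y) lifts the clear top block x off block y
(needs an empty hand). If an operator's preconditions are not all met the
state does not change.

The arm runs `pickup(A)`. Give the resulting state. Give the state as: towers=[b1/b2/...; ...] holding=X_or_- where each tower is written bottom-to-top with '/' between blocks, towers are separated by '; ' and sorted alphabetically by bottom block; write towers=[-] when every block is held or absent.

towers=[B; F; G/D/E/C] holding=A

before: towers=[A; B; F; G/D/E/C] holding=-
pre[pickup(A)]: clear(A) ok, ontable(A) ok, handempty ok
all met → apply pickup(A)
after:  towers=[B; F; G/D/E/C] holding=A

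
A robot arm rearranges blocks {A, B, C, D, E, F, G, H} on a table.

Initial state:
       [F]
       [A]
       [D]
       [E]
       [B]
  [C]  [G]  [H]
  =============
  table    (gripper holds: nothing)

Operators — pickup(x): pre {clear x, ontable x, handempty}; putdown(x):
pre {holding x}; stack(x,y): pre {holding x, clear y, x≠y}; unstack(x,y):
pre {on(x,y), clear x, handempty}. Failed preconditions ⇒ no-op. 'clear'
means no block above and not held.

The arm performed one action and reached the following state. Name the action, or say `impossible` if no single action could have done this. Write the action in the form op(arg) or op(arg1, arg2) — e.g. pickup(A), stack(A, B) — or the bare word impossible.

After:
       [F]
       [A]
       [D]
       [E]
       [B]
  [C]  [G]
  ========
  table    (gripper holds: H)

target: towers=[C; G/B/E/D/A/F] holding=H
         pickup(H) → towers=[C; G/B/E/D/A/F] holding=H  ← match
     unstack(F, A) → towers=[C; G/B/E/D/A; H] holding=F
         pickup(C) → towers=[G/B/E/D/A/F; H] holding=C

pickup(H)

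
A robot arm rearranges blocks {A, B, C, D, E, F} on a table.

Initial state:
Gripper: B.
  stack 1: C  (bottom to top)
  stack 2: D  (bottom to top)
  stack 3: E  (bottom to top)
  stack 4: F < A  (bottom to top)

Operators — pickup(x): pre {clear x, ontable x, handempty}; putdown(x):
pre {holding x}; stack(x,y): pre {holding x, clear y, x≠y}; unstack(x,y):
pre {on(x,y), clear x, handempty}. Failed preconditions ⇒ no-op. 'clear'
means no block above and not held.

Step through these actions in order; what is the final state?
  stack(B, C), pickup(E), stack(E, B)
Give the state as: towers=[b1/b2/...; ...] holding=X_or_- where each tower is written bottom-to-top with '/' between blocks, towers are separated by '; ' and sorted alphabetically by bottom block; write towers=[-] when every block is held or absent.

towers=[C/B/E; D; F/A] holding=-

step 1 (stack(B, C)): towers=[C/B; D; E; F/A] holding=-
step 2 (pickup(E)): towers=[C/B; D; F/A] holding=E
step 3 (stack(E, B)): towers=[C/B/E; D; F/A] holding=-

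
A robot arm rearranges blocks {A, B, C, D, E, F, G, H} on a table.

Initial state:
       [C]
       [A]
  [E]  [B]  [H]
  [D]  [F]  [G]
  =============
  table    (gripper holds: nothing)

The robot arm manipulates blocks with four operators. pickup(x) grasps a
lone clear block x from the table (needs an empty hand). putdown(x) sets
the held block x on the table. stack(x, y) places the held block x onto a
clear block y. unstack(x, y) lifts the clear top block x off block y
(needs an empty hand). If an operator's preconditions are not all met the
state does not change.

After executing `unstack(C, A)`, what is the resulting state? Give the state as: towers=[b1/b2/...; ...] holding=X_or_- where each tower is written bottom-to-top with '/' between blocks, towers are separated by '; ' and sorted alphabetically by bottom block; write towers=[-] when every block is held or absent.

towers=[D/E; F/B/A; G/H] holding=C

before: towers=[D/E; F/B/A/C; G/H] holding=-
pre[unstack(C, A)]: on(C,A) ✓, clear(C) ✓, handempty ✓
all met → apply unstack(C, A)
after:  towers=[D/E; F/B/A; G/H] holding=C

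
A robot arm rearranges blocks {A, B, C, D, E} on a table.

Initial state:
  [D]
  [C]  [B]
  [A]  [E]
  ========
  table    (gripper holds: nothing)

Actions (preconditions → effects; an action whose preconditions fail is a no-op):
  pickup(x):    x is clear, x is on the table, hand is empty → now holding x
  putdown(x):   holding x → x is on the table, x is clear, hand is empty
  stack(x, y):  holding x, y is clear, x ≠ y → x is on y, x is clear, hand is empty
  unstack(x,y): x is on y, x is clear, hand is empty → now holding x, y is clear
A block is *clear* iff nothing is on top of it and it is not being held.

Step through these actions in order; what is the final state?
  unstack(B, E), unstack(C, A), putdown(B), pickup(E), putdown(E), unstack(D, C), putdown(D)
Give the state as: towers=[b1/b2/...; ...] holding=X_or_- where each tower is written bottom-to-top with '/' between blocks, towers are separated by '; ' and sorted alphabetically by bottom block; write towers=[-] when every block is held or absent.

step 1 (unstack(B, E)): towers=[A/C/D; E] holding=B
step 2 (unstack(C, A)) [no-op]: towers=[A/C/D; E] holding=B
step 3 (putdown(B)): towers=[A/C/D; B; E] holding=-
step 4 (pickup(E)): towers=[A/C/D; B] holding=E
step 5 (putdown(E)): towers=[A/C/D; B; E] holding=-
step 6 (unstack(D, C)): towers=[A/C; B; E] holding=D
step 7 (putdown(D)): towers=[A/C; B; D; E] holding=-

towers=[A/C; B; D; E] holding=-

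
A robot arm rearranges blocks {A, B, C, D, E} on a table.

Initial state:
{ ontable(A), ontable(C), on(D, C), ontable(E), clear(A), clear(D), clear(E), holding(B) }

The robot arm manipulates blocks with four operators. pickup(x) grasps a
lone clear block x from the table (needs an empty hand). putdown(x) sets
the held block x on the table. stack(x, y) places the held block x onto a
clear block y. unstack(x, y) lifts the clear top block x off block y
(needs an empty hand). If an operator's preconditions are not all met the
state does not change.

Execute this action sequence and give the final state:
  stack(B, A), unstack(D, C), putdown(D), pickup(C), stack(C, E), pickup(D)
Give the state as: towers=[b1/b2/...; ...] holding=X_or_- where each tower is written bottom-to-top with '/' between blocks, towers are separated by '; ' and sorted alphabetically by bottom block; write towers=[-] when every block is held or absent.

towers=[A/B; E/C] holding=D

step 1 (stack(B, A)): towers=[A/B; C/D; E] holding=-
step 2 (unstack(D, C)): towers=[A/B; C; E] holding=D
step 3 (putdown(D)): towers=[A/B; C; D; E] holding=-
step 4 (pickup(C)): towers=[A/B; D; E] holding=C
step 5 (stack(C, E)): towers=[A/B; D; E/C] holding=-
step 6 (pickup(D)): towers=[A/B; E/C] holding=D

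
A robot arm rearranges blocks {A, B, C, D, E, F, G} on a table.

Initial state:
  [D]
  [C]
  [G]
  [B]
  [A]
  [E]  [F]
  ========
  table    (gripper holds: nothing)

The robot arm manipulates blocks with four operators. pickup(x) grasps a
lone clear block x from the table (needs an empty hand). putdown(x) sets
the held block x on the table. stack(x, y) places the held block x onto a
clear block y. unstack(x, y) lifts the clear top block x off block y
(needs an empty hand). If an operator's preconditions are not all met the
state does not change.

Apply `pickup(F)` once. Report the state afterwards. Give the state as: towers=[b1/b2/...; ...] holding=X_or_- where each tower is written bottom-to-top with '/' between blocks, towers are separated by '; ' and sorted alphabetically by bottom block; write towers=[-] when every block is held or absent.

before: towers=[E/A/B/G/C/D; F] holding=-
pre[pickup(F)]: clear(F) ✓, ontable(F) ✓, handempty ✓
all met → apply pickup(F)
after:  towers=[E/A/B/G/C/D] holding=F

towers=[E/A/B/G/C/D] holding=F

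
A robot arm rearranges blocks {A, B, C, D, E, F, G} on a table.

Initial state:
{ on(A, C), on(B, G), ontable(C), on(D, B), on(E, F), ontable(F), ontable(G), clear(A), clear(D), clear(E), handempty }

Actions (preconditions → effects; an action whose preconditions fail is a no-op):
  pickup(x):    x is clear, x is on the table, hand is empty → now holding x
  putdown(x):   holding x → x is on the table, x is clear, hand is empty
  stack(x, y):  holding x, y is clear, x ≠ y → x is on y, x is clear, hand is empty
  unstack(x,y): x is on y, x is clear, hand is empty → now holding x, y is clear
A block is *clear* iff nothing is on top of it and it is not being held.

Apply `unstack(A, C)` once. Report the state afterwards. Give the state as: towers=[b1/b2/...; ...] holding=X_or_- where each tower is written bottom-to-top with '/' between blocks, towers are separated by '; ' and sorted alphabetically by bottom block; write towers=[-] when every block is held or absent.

towers=[C; F/E; G/B/D] holding=A

before: towers=[C/A; F/E; G/B/D] holding=-
pre[unstack(A, C)]: on(A,C) yes, clear(A) yes, handempty yes
all met → apply unstack(A, C)
after:  towers=[C; F/E; G/B/D] holding=A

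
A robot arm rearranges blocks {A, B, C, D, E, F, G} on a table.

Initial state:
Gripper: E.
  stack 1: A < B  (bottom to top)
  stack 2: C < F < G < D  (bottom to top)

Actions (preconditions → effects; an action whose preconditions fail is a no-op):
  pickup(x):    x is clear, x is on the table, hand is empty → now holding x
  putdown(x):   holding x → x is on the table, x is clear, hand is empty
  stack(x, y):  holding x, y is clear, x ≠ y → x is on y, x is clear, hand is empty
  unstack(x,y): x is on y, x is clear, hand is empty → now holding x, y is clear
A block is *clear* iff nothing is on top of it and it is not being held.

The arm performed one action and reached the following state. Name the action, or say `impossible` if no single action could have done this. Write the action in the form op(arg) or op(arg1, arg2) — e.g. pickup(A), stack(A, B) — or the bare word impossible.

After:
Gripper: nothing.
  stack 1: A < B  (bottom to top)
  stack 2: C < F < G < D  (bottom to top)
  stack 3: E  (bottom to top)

putdown(E)

target: towers=[A/B; C/F/G/D; E] holding=-
        putdown(E) → towers=[A/B; C/F/G/D; E] holding=-  ← match
       stack(E, B) → towers=[A/B/E; C/F/G/D] holding=-
       stack(E, D) → towers=[A/B; C/F/G/D/E] holding=-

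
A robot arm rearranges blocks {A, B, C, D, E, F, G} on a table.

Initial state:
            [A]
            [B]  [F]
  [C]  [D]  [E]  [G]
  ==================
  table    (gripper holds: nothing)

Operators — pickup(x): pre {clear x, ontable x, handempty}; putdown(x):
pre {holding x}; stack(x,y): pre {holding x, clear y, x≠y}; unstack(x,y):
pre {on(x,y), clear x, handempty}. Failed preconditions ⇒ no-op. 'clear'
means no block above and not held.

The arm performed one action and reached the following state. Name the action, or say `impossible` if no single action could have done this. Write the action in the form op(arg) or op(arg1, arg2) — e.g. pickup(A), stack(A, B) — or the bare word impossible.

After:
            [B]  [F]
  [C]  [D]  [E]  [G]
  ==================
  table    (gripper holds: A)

target: towers=[C; D; E/B; G/F] holding=A
     unstack(F, G) → towers=[C; D; E/B/A; G] holding=F
         pickup(D) → towers=[C; E/B/A; G/F] holding=D
     unstack(A, B) → towers=[C; D; E/B; G/F] holding=A  ← match
         pickup(C) → towers=[D; E/B/A; G/F] holding=C

unstack(A, B)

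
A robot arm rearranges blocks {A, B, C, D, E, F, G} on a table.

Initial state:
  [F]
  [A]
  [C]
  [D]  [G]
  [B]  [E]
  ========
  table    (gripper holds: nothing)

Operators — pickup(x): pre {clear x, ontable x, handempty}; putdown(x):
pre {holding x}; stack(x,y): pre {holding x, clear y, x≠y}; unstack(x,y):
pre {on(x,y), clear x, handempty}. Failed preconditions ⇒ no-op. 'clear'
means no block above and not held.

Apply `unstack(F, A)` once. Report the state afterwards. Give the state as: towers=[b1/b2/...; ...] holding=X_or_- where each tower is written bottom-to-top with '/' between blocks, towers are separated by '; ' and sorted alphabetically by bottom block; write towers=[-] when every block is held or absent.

before: towers=[B/D/C/A/F; E/G] holding=-
pre[unstack(F, A)]: on(F,A) ok, clear(F) ok, handempty ok
all met → apply unstack(F, A)
after:  towers=[B/D/C/A; E/G] holding=F

towers=[B/D/C/A; E/G] holding=F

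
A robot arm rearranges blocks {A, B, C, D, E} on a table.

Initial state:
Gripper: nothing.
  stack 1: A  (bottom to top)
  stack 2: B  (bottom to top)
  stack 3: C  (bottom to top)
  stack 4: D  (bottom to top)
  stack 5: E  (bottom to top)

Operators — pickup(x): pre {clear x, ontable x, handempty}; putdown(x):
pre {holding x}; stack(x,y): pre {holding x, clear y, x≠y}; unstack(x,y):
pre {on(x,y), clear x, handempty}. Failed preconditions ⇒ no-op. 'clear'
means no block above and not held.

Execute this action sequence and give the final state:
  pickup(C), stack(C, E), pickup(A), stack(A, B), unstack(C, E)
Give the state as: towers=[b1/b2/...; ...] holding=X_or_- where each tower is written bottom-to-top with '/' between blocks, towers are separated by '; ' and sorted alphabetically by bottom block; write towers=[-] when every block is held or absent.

step 1 (pickup(C)): towers=[A; B; D; E] holding=C
step 2 (stack(C, E)): towers=[A; B; D; E/C] holding=-
step 3 (pickup(A)): towers=[B; D; E/C] holding=A
step 4 (stack(A, B)): towers=[B/A; D; E/C] holding=-
step 5 (unstack(C, E)): towers=[B/A; D; E] holding=C

towers=[B/A; D; E] holding=C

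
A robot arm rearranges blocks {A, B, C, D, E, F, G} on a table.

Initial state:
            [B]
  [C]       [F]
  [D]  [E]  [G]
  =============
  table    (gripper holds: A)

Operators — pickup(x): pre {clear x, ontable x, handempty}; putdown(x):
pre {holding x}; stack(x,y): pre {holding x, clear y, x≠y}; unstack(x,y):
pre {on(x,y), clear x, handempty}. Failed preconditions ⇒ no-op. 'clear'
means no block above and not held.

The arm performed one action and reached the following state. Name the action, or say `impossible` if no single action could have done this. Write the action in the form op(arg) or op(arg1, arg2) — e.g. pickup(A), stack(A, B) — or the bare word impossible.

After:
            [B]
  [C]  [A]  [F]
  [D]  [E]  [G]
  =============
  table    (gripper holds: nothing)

stack(A, E)

target: towers=[D/C; E/A; G/F/B] holding=-
        putdown(A) → towers=[A; D/C; E; G/F/B] holding=-
       stack(A, B) → towers=[D/C; E; G/F/B/A] holding=-
       stack(A, E) → towers=[D/C; E/A; G/F/B] holding=-  ← match
       stack(A, C) → towers=[D/C/A; E; G/F/B] holding=-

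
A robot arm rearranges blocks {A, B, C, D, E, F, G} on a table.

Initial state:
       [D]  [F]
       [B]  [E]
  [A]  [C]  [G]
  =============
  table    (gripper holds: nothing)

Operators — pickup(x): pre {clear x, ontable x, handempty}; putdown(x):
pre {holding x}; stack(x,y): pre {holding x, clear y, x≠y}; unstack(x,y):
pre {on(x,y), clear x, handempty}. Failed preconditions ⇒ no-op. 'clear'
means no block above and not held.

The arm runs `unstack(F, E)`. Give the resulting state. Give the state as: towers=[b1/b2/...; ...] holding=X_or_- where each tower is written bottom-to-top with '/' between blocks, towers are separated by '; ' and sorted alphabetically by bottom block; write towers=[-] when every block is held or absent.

towers=[A; C/B/D; G/E] holding=F

before: towers=[A; C/B/D; G/E/F] holding=-
pre[unstack(F, E)]: on(F,E) ✓, clear(F) ✓, handempty ✓
all met → apply unstack(F, E)
after:  towers=[A; C/B/D; G/E] holding=F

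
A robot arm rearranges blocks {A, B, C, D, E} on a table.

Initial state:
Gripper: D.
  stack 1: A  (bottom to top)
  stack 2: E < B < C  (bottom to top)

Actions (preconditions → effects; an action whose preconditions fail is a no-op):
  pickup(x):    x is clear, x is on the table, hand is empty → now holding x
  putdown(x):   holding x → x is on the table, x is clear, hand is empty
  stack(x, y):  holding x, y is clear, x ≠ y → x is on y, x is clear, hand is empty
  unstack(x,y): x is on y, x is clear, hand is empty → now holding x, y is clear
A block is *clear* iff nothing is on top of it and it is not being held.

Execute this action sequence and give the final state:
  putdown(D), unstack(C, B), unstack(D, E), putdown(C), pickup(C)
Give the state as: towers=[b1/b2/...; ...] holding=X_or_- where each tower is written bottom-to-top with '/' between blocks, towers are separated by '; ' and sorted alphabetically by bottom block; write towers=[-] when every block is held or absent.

towers=[A; D; E/B] holding=C

step 1 (putdown(D)): towers=[A; D; E/B/C] holding=-
step 2 (unstack(C, B)): towers=[A; D; E/B] holding=C
step 3 (unstack(D, E)) [no-op]: towers=[A; D; E/B] holding=C
step 4 (putdown(C)): towers=[A; C; D; E/B] holding=-
step 5 (pickup(C)): towers=[A; D; E/B] holding=C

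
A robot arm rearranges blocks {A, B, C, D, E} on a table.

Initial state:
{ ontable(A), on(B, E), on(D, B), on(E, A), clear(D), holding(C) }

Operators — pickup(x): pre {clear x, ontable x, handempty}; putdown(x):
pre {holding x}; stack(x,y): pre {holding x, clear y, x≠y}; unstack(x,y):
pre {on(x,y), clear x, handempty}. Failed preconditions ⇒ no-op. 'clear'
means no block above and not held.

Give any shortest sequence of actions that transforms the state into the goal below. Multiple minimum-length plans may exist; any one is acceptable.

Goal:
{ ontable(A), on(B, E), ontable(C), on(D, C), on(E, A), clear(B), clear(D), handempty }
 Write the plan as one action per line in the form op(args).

putdown(C)
unstack(D, B)
stack(D, C)

step 1 (putdown(C)): towers=[A/E/B/D; C] holding=-
step 2 (unstack(D, B)): towers=[A/E/B; C] holding=D
step 3 (stack(D, C)): towers=[A/E/B; C/D] holding=-
goal check: towers=[A/E/B; C/D] holding=- — reached (length 3, optimal by BFS)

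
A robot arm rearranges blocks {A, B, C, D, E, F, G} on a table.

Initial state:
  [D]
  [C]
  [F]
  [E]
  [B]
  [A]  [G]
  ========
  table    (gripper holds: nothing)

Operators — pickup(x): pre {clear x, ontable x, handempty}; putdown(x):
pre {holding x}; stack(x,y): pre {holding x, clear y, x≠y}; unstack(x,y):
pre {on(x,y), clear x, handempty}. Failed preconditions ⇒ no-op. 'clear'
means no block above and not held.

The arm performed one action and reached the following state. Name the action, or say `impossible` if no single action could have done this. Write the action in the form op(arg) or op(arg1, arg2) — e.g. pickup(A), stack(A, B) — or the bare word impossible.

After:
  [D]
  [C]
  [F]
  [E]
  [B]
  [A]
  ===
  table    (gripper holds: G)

pickup(G)

target: towers=[A/B/E/F/C/D] holding=G
         pickup(G) → towers=[A/B/E/F/C/D] holding=G  ← match
     unstack(D, C) → towers=[A/B/E/F/C; G] holding=D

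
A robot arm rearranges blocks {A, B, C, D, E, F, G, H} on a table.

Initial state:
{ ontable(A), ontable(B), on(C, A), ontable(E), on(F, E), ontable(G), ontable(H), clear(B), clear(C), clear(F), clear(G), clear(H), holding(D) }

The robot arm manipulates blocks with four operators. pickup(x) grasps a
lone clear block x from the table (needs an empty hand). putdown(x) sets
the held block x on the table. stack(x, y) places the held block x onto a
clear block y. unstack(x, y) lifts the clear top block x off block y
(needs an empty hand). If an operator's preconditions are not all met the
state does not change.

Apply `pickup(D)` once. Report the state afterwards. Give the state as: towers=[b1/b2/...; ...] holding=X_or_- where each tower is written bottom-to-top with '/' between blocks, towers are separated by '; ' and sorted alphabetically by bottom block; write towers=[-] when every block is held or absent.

towers=[A/C; B; E/F; G; H] holding=D

before: towers=[A/C; B; E/F; G; H] holding=D
pre[pickup(D)]: clear(D) fail, ontable(D) fail, handempty fail
clear(D), ontable(D), handempty unmet → pickup(D) is a no-op
after:  towers=[A/C; B; E/F; G; H] holding=D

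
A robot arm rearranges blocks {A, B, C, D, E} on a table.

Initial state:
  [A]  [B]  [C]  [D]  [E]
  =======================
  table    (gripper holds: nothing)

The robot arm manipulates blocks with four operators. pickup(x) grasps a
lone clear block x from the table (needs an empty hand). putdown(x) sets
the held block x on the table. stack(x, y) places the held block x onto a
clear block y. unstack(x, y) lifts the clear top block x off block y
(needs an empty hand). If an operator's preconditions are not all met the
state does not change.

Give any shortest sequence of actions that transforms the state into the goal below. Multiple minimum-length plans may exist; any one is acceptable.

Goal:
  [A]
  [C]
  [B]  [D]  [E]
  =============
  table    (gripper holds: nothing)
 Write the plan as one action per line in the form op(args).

pickup(C)
stack(C, B)
pickup(A)
stack(A, C)

step 1 (pickup(C)): towers=[A; B; D; E] holding=C
step 2 (stack(C, B)): towers=[A; B/C; D; E] holding=-
step 3 (pickup(A)): towers=[B/C; D; E] holding=A
step 4 (stack(A, C)): towers=[B/C/A; D; E] holding=-
goal check: towers=[B/C/A; D; E] holding=- — reached (length 4, optimal by BFS)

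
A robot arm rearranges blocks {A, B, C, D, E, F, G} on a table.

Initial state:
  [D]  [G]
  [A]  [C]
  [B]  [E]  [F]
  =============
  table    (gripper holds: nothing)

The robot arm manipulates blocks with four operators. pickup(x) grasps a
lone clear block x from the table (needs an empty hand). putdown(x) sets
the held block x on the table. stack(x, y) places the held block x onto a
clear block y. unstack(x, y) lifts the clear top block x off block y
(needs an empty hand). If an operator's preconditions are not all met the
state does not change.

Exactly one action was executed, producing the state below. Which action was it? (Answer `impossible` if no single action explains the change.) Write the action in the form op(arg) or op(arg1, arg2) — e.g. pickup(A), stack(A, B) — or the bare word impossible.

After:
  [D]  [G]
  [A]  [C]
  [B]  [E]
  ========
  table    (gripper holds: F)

pickup(F)

target: towers=[B/A/D; E/C/G] holding=F
         pickup(F) → towers=[B/A/D; E/C/G] holding=F  ← match
     unstack(G, C) → towers=[B/A/D; E/C; F] holding=G
     unstack(D, A) → towers=[B/A; E/C/G; F] holding=D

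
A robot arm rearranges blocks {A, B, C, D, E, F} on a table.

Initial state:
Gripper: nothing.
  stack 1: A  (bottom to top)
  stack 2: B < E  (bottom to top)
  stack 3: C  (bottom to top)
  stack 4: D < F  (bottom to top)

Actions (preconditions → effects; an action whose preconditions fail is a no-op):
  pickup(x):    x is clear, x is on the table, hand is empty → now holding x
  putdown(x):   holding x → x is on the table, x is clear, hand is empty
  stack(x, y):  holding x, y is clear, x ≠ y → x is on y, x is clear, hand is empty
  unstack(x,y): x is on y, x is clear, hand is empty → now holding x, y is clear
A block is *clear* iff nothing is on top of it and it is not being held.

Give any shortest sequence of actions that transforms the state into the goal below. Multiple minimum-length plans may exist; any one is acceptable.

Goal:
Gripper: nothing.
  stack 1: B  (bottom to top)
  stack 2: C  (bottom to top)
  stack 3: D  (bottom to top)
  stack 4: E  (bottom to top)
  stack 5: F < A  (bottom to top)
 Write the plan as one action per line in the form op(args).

step 1 (unstack(F, D)): towers=[A; B/E; C; D] holding=F
step 2 (putdown(F)): towers=[A; B/E; C; D; F] holding=-
step 3 (pickup(A)): towers=[B/E; C; D; F] holding=A
step 4 (stack(A, F)): towers=[B/E; C; D; F/A] holding=-
step 5 (unstack(E, B)): towers=[B; C; D; F/A] holding=E
step 6 (putdown(E)): towers=[B; C; D; E; F/A] holding=-
goal check: towers=[B; C; D; E; F/A] holding=- — reached (length 6, optimal by BFS)

unstack(F, D)
putdown(F)
pickup(A)
stack(A, F)
unstack(E, B)
putdown(E)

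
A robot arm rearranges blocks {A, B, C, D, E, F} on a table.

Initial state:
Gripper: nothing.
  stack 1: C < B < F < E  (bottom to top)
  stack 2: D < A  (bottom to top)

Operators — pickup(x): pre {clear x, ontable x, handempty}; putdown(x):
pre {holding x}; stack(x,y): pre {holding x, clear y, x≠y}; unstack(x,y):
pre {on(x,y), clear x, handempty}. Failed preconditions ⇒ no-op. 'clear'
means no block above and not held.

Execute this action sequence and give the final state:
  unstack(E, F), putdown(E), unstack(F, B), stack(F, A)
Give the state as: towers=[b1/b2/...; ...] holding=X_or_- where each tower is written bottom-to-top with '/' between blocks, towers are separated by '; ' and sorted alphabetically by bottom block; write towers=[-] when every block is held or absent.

step 1 (unstack(E, F)): towers=[C/B/F; D/A] holding=E
step 2 (putdown(E)): towers=[C/B/F; D/A; E] holding=-
step 3 (unstack(F, B)): towers=[C/B; D/A; E] holding=F
step 4 (stack(F, A)): towers=[C/B; D/A/F; E] holding=-

towers=[C/B; D/A/F; E] holding=-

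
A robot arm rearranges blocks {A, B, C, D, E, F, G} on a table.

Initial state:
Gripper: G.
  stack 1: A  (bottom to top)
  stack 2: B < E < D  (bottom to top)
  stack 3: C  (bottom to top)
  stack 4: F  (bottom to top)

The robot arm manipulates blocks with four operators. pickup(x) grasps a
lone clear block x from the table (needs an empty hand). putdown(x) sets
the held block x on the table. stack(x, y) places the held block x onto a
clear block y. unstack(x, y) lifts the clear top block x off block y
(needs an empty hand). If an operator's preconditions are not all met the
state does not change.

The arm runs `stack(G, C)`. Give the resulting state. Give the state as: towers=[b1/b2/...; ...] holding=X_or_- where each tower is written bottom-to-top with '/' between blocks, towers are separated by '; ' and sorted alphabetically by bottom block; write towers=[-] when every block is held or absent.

before: towers=[A; B/E/D; C; F] holding=G
pre[stack(G, C)]: holding(G) yes, clear(C) yes, G≠C yes
all met → apply stack(G, C)
after:  towers=[A; B/E/D; C/G; F] holding=-

towers=[A; B/E/D; C/G; F] holding=-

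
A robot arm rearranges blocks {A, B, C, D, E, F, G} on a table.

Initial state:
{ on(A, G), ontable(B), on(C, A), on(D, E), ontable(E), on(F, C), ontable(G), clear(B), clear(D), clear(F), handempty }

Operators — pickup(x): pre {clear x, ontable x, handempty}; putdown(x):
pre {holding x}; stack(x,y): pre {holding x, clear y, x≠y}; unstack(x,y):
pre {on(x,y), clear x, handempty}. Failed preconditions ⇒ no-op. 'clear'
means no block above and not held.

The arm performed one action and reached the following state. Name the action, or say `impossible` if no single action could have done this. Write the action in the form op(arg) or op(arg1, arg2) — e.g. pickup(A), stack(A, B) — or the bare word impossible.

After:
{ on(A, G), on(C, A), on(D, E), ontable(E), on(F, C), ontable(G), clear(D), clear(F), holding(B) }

target: towers=[E/D; G/A/C/F] holding=B
         pickup(B) → towers=[E/D; G/A/C/F] holding=B  ← match
     unstack(F, C) → towers=[B; E/D; G/A/C] holding=F
     unstack(D, E) → towers=[B; E; G/A/C/F] holding=D

pickup(B)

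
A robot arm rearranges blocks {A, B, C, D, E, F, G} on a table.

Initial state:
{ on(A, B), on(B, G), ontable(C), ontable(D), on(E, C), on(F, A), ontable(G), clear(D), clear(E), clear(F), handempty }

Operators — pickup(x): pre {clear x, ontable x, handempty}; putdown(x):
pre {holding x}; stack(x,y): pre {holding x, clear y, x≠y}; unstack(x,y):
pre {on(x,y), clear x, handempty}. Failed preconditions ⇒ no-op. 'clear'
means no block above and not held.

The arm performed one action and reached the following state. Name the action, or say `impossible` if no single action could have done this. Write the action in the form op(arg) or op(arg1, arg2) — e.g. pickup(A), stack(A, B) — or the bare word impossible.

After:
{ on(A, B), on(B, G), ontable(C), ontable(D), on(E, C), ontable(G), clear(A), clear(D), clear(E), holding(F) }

unstack(F, A)

target: towers=[C/E; D; G/B/A] holding=F
     unstack(F, A) → towers=[C/E; D; G/B/A] holding=F  ← match
         pickup(D) → towers=[C/E; G/B/A/F] holding=D
     unstack(E, C) → towers=[C; D; G/B/A/F] holding=E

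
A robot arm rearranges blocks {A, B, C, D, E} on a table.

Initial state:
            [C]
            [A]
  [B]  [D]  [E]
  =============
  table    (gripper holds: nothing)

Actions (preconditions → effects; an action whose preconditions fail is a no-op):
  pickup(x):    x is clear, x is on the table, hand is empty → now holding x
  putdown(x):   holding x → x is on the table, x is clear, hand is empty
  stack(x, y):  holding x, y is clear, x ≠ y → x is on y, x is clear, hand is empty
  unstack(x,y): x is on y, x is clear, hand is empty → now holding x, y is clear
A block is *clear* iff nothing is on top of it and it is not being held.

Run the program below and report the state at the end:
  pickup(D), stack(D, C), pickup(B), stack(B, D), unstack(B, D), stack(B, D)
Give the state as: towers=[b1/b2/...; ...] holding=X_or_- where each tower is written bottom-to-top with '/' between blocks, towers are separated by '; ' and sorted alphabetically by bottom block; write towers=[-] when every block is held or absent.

towers=[E/A/C/D/B] holding=-

step 1 (pickup(D)): towers=[B; E/A/C] holding=D
step 2 (stack(D, C)): towers=[B; E/A/C/D] holding=-
step 3 (pickup(B)): towers=[E/A/C/D] holding=B
step 4 (stack(B, D)): towers=[E/A/C/D/B] holding=-
step 5 (unstack(B, D)): towers=[E/A/C/D] holding=B
step 6 (stack(B, D)): towers=[E/A/C/D/B] holding=-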